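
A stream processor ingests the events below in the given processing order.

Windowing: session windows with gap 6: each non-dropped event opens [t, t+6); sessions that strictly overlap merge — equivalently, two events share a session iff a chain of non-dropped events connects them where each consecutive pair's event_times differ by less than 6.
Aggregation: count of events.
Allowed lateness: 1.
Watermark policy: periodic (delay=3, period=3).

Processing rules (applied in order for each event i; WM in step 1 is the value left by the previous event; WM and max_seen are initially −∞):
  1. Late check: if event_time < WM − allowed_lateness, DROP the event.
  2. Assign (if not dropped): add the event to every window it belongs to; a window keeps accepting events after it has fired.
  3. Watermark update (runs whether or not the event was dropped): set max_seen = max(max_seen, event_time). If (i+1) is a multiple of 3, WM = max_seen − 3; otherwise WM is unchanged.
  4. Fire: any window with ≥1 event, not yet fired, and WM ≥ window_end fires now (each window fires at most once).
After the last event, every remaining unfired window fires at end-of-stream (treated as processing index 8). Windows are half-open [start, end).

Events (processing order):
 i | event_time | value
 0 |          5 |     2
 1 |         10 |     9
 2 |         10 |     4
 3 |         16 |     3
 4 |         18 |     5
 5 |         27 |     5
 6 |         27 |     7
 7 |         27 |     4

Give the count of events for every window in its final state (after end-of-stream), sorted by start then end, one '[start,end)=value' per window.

[5,16)=3 [16,24)=2 [27,33)=3

i=0 t=5 v=2: → [5,11); WM=−∞
i=1 t=10 v=9: → [5,16); WM=−∞
i=2 t=10 v=4: → [5,16); WM=7
i=3 t=16 v=3: → [16,22); WM=7
i=4 t=18 v=5: → [16,24); WM=7
i=5 t=27 v=5: → [27,33); WM=24
i=6 t=27 v=7: → [27,33); WM=24
i=7 t=27 v=4: → [27,33); WM=24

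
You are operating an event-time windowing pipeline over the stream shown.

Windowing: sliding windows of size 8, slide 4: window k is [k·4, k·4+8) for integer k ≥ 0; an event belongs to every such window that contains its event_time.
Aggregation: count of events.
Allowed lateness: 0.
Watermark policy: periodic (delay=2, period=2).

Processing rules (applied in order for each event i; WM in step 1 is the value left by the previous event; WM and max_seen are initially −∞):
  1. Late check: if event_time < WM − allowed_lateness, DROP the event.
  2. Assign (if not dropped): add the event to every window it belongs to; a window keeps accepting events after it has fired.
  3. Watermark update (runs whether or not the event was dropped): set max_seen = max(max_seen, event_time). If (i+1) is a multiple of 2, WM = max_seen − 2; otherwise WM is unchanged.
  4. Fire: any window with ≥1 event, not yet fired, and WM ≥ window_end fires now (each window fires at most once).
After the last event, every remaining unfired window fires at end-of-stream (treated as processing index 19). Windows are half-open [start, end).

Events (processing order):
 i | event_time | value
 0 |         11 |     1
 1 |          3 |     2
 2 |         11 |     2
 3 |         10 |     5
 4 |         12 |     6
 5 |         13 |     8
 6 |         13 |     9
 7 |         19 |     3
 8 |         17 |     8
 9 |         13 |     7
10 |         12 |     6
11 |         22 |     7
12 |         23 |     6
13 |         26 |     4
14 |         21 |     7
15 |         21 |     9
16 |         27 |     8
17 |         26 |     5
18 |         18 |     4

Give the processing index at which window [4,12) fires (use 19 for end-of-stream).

7

i=0 t=11 v=1: → [8,16),[4,12); WM=−∞
i=1 t=3 v=2: → [0,8); WM=9; [0,8) fires=1
i=2 t=11 v=2: → [8,16),[4,12); WM=9
i=3 t=10 v=5: → [8,16),[4,12); WM=9
i=4 t=12 v=6: → [12,20),[8,16); WM=9
i=5 t=13 v=8: → [12,20),[8,16); WM=11
i=6 t=13 v=9: → [12,20),[8,16); WM=11
i=7 t=19 v=3: → [16,24),[12,20); WM=17; [4,12) fires=3 [8,16) fires=6
i=8 t=17 v=8: → [16,24),[12,20); WM=17
i=9 t=13 v=7: DROP (t<17-0); WM=17
i=10 t=12 v=6: DROP (t<17-0); WM=17
i=11 t=22 v=7: → [20,28),[16,24); WM=20; [12,20) fires=5
i=12 t=23 v=6: → [20,28),[16,24); WM=20
i=13 t=26 v=4: → [24,32),[20,28); WM=24; [16,24) fires=4
i=14 t=21 v=7: DROP (t<24-0); WM=24
i=15 t=21 v=9: DROP (t<24-0); WM=24
i=16 t=27 v=8: → [24,32),[20,28); WM=24
i=17 t=26 v=5: → [24,32),[20,28); WM=25
i=18 t=18 v=4: DROP (t<25-0); WM=25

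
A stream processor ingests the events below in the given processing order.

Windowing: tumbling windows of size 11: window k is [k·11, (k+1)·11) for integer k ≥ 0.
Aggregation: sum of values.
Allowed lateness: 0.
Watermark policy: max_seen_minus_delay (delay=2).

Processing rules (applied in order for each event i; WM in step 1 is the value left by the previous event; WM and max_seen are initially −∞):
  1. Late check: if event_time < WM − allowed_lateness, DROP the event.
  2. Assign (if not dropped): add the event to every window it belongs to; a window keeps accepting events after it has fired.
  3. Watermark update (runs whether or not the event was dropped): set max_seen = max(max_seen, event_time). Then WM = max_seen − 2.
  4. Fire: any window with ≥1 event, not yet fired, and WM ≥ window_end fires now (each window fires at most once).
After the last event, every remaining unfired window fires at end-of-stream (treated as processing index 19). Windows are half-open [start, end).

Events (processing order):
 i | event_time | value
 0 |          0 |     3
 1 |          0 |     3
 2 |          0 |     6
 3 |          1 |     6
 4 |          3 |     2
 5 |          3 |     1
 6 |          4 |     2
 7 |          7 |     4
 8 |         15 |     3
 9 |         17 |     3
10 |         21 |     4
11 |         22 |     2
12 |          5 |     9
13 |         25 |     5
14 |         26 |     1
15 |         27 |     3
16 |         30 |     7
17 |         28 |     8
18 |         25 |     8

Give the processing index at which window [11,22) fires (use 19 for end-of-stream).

i=0 t=0 v=3: → [0,11); WM=-2
i=1 t=0 v=3: → [0,11); WM=-2
i=2 t=0 v=6: → [0,11); WM=-2
i=3 t=1 v=6: → [0,11); WM=-1
i=4 t=3 v=2: → [0,11); WM=1
i=5 t=3 v=1: → [0,11); WM=1
i=6 t=4 v=2: → [0,11); WM=2
i=7 t=7 v=4: → [0,11); WM=5
i=8 t=15 v=3: → [11,22); WM=13; [0,11) fires=27
i=9 t=17 v=3: → [11,22); WM=15
i=10 t=21 v=4: → [11,22); WM=19
i=11 t=22 v=2: → [22,33); WM=20
i=12 t=5 v=9: DROP (t<20-0); WM=20
i=13 t=25 v=5: → [22,33); WM=23; [11,22) fires=10
i=14 t=26 v=1: → [22,33); WM=24
i=15 t=27 v=3: → [22,33); WM=25
i=16 t=30 v=7: → [22,33); WM=28
i=17 t=28 v=8: → [22,33); WM=28
i=18 t=25 v=8: DROP (t<28-0); WM=28

13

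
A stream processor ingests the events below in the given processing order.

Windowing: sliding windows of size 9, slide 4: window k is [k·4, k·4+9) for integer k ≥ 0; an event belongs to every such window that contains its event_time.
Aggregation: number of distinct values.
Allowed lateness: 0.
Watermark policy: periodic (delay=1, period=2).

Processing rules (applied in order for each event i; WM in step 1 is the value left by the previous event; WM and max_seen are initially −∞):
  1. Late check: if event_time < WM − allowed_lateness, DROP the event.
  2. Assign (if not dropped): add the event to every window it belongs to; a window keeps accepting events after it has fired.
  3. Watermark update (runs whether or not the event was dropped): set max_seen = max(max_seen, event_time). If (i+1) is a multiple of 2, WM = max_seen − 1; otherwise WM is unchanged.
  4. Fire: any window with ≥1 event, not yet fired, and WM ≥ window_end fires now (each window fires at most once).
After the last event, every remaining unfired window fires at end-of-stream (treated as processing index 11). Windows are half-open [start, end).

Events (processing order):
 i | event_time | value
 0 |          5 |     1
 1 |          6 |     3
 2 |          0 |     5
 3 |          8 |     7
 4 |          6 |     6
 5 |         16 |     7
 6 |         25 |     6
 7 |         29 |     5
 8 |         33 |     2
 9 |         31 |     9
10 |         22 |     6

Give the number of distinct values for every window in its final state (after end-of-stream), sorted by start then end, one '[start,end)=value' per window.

[0,9)=3 [4,13)=3 [8,17)=1 [12,21)=1 [16,25)=1 [20,29)=1 [24,33)=3 [28,37)=3 [32,41)=1

i=0 t=5 v=1: → [4,13),[0,9); WM=−∞
i=1 t=6 v=3: → [4,13),[0,9); WM=5
i=2 t=0 v=5: DROP (t<5-0); WM=5
i=3 t=8 v=7: → [8,17),[4,13),[0,9); WM=7
i=4 t=6 v=6: DROP (t<7-0); WM=7
i=5 t=16 v=7: → [16,25),[12,21),[8,17); WM=15; [0,9) fires=3 [4,13) fires=3
i=6 t=25 v=6: → [24,33),[20,29); WM=15
i=7 t=29 v=5: → [28,37),[24,33); WM=28; [8,17) fires=1 [12,21) fires=1 [16,25) fires=1
i=8 t=33 v=2: → [32,41),[28,37); WM=28
i=9 t=31 v=9: → [28,37),[24,33); WM=32; [20,29) fires=1
i=10 t=22 v=6: DROP (t<32-0); WM=32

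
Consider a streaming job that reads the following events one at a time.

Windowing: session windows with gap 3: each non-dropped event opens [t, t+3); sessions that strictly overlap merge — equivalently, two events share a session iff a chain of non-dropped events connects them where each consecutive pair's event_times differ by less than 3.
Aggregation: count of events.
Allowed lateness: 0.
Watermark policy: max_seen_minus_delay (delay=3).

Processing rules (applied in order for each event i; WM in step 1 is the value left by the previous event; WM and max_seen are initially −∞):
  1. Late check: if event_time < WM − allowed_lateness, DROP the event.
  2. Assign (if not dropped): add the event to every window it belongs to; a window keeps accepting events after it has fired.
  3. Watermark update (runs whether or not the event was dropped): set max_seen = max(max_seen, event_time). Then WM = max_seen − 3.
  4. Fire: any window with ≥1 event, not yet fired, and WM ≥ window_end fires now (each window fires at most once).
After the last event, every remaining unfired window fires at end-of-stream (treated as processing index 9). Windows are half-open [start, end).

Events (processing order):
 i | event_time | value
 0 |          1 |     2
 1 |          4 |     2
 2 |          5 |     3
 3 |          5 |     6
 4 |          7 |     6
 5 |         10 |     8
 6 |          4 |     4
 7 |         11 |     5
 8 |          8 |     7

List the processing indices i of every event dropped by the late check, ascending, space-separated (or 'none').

6

i=0 t=1 v=2: → [1,4); WM=-2
i=1 t=4 v=2: → [4,7); WM=1
i=2 t=5 v=3: → [4,8); WM=2
i=3 t=5 v=6: → [4,8); WM=2
i=4 t=7 v=6: → [4,10); WM=4
i=5 t=10 v=8: → [10,13); WM=7
i=6 t=4 v=4: DROP (t<7-0); WM=7
i=7 t=11 v=5: → [10,14); WM=8
i=8 t=8 v=7: → [4,14); WM=8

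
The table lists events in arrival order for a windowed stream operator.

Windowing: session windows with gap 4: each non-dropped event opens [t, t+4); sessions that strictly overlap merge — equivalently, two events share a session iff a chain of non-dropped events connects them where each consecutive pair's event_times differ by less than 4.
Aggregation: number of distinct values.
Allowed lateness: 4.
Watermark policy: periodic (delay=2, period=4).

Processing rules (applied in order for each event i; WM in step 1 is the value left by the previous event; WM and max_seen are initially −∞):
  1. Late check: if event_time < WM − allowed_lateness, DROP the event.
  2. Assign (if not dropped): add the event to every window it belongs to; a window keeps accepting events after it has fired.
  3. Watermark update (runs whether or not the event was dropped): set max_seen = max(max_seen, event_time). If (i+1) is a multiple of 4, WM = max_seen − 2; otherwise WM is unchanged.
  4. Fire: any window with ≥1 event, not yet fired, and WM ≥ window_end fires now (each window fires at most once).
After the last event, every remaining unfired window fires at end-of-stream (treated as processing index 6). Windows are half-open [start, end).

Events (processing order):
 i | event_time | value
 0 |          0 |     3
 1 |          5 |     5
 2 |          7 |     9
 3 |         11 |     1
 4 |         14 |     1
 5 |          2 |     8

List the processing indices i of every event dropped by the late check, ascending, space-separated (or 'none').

5

i=0 t=0 v=3: → [0,4); WM=−∞
i=1 t=5 v=5: → [5,9); WM=−∞
i=2 t=7 v=9: → [5,11); WM=−∞
i=3 t=11 v=1: → [11,15); WM=9
i=4 t=14 v=1: → [11,18); WM=9
i=5 t=2 v=8: DROP (t<9-4); WM=9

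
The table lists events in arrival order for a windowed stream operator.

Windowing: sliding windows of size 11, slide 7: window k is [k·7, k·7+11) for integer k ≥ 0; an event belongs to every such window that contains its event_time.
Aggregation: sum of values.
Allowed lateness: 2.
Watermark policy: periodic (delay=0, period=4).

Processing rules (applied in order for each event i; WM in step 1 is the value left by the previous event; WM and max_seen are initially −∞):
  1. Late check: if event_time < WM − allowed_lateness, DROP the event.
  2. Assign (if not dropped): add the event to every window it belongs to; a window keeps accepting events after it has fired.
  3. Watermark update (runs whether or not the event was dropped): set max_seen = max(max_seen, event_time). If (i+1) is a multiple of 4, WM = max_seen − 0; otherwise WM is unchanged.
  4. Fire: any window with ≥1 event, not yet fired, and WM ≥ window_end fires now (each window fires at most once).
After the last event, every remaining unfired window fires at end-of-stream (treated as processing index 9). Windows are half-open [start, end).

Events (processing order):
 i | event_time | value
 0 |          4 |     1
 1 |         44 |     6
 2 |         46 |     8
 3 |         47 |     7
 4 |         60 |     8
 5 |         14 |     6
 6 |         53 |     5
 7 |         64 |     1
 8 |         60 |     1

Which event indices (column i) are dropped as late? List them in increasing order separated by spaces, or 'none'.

i=0 t=4 v=1: → [0,11); WM=−∞
i=1 t=44 v=6: → [42,53),[35,46); WM=−∞
i=2 t=46 v=8: → [42,53); WM=−∞
i=3 t=47 v=7: → [42,53); WM=47; [0,11) fires=1 [35,46) fires=6
i=4 t=60 v=8: → [56,67); WM=47
i=5 t=14 v=6: DROP (t<47-2); WM=47
i=6 t=53 v=5: → [49,60); WM=47
i=7 t=64 v=1: → [63,74),[56,67); WM=64; [42,53) fires=21 [49,60) fires=5
i=8 t=60 v=1: DROP (t<64-2); WM=64

5 8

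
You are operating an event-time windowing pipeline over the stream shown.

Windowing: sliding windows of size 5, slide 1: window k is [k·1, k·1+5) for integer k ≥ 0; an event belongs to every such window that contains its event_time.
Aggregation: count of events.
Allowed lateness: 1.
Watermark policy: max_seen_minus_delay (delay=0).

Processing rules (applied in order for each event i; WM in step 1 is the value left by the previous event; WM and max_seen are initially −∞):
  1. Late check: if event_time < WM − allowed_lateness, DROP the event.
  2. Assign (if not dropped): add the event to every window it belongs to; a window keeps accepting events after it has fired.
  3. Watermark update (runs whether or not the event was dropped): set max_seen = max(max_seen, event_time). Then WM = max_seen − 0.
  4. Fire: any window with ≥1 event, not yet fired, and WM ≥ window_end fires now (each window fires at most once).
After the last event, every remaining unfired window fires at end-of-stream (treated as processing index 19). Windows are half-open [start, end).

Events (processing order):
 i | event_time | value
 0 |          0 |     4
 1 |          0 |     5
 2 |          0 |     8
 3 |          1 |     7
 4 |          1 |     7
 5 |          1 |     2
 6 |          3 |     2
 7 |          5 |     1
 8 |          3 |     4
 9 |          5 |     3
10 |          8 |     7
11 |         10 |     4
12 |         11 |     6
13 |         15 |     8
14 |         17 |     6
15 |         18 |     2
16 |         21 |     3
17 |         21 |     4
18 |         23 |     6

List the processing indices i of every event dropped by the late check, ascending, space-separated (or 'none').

i=0 t=0 v=4: → [0,5); WM=0
i=1 t=0 v=5: → [0,5); WM=0
i=2 t=0 v=8: → [0,5); WM=0
i=3 t=1 v=7: → [1,6),[0,5); WM=1
i=4 t=1 v=7: → [1,6),[0,5); WM=1
i=5 t=1 v=2: → [1,6),[0,5); WM=1
i=6 t=3 v=2: → [3,8),[2,7),[1,6),[0,5); WM=3
i=7 t=5 v=1: → [5,10),[4,9),[3,8),[2,7),[1,6); WM=5; [0,5) fires=7
i=8 t=3 v=4: DROP (t<5-1); WM=5
i=9 t=5 v=3: → [5,10),[4,9),[3,8),[2,7),[1,6); WM=5
i=10 t=8 v=7: → [8,13),[7,12),[6,11),[5,10),[4,9); WM=8; [1,6) fires=6 [2,7) fires=3 [3,8) fires=3
i=11 t=10 v=4: → [10,15),[9,14),[8,13),[7,12),[6,11); WM=10; [4,9) fires=3 [5,10) fires=3
i=12 t=11 v=6: → [11,16),[10,15),[9,14),[8,13),[7,12); WM=11; [6,11) fires=2
i=13 t=15 v=8: → [15,20),[14,19),[13,18),[12,17),[11,16); WM=15; [7,12) fires=3 [8,13) fires=3 [9,14) fires=2 [10,15) fires=2
i=14 t=17 v=6: → [17,22),[16,21),[15,20),[14,19),[13,18); WM=17; [11,16) fires=2 [12,17) fires=1
i=15 t=18 v=2: → [18,23),[17,22),[16,21),[15,20),[14,19); WM=18; [13,18) fires=2
i=16 t=21 v=3: → [21,26),[20,25),[19,24),[18,23),[17,22); WM=21; [14,19) fires=3 [15,20) fires=3 [16,21) fires=2
i=17 t=21 v=4: → [21,26),[20,25),[19,24),[18,23),[17,22); WM=21
i=18 t=23 v=6: → [23,28),[22,27),[21,26),[20,25),[19,24); WM=23; [17,22) fires=4 [18,23) fires=3

8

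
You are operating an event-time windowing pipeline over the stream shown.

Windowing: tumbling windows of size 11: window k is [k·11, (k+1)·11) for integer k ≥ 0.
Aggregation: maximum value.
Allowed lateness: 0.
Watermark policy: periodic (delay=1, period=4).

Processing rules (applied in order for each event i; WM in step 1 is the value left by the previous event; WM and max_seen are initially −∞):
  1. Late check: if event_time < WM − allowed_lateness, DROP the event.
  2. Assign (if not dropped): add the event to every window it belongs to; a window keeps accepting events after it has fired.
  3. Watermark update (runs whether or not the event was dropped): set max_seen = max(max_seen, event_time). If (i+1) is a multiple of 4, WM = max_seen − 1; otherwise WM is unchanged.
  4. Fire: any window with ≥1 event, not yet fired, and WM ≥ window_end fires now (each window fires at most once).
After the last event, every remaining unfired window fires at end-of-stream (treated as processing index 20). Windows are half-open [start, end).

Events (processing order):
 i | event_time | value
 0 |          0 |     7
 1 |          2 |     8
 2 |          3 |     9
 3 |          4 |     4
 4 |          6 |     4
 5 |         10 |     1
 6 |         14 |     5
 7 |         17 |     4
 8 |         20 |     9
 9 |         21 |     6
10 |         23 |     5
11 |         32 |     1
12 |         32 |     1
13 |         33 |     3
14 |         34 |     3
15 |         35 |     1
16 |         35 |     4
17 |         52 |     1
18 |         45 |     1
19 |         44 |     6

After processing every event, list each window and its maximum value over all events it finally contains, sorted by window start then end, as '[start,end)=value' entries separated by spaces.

i=0 t=0 v=7: → [0,11); WM=−∞
i=1 t=2 v=8: → [0,11); WM=−∞
i=2 t=3 v=9: → [0,11); WM=−∞
i=3 t=4 v=4: → [0,11); WM=3
i=4 t=6 v=4: → [0,11); WM=3
i=5 t=10 v=1: → [0,11); WM=3
i=6 t=14 v=5: → [11,22); WM=3
i=7 t=17 v=4: → [11,22); WM=16; [0,11) fires=9
i=8 t=20 v=9: → [11,22); WM=16
i=9 t=21 v=6: → [11,22); WM=16
i=10 t=23 v=5: → [22,33); WM=16
i=11 t=32 v=1: → [22,33); WM=31; [11,22) fires=9
i=12 t=32 v=1: → [22,33); WM=31
i=13 t=33 v=3: → [33,44); WM=31
i=14 t=34 v=3: → [33,44); WM=31
i=15 t=35 v=1: → [33,44); WM=34; [22,33) fires=5
i=16 t=35 v=4: → [33,44); WM=34
i=17 t=52 v=1: → [44,55); WM=34
i=18 t=45 v=1: → [44,55); WM=34
i=19 t=44 v=6: → [44,55); WM=51; [33,44) fires=4

[0,11)=9 [11,22)=9 [22,33)=5 [33,44)=4 [44,55)=6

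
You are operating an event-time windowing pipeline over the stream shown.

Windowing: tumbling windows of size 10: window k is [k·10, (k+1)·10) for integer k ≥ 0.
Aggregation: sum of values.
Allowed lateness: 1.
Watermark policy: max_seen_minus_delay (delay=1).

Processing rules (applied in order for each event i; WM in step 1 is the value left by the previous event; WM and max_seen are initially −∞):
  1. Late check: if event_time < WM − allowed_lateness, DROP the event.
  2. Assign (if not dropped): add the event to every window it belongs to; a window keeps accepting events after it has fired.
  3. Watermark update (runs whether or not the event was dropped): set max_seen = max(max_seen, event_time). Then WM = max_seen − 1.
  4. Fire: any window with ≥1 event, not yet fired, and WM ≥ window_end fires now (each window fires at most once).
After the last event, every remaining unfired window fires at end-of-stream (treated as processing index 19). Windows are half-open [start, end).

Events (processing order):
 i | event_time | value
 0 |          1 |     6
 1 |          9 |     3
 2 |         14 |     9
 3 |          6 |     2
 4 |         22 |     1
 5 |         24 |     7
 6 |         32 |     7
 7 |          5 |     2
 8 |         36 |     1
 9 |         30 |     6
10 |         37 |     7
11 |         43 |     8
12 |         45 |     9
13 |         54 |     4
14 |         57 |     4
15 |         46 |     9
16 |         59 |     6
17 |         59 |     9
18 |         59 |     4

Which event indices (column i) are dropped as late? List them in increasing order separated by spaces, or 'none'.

i=0 t=1 v=6: → [0,10); WM=0
i=1 t=9 v=3: → [0,10); WM=8
i=2 t=14 v=9: → [10,20); WM=13; [0,10) fires=9
i=3 t=6 v=2: DROP (t<13-1); WM=13
i=4 t=22 v=1: → [20,30); WM=21; [10,20) fires=9
i=5 t=24 v=7: → [20,30); WM=23
i=6 t=32 v=7: → [30,40); WM=31; [20,30) fires=8
i=7 t=5 v=2: DROP (t<31-1); WM=31
i=8 t=36 v=1: → [30,40); WM=35
i=9 t=30 v=6: DROP (t<35-1); WM=35
i=10 t=37 v=7: → [30,40); WM=36
i=11 t=43 v=8: → [40,50); WM=42; [30,40) fires=15
i=12 t=45 v=9: → [40,50); WM=44
i=13 t=54 v=4: → [50,60); WM=53; [40,50) fires=17
i=14 t=57 v=4: → [50,60); WM=56
i=15 t=46 v=9: DROP (t<56-1); WM=56
i=16 t=59 v=6: → [50,60); WM=58
i=17 t=59 v=9: → [50,60); WM=58
i=18 t=59 v=4: → [50,60); WM=58

3 7 9 15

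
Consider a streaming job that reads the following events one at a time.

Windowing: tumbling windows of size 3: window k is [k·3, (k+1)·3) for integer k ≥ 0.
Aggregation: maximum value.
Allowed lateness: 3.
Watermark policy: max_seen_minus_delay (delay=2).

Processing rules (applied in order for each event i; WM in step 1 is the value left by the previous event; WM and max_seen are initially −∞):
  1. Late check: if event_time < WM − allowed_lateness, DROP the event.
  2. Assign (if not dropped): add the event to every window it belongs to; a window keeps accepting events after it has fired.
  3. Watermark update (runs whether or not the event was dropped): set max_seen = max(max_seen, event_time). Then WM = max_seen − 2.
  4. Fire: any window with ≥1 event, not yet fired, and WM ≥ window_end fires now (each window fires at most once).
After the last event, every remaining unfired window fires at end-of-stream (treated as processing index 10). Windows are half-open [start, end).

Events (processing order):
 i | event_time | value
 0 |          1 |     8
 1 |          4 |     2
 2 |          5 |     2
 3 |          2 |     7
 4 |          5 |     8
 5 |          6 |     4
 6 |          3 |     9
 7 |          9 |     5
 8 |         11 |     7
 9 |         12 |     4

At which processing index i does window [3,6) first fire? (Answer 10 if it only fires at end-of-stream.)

7

i=0 t=1 v=8: → [0,3); WM=-1
i=1 t=4 v=2: → [3,6); WM=2
i=2 t=5 v=2: → [3,6); WM=3; [0,3) fires=8
i=3 t=2 v=7: → [0,3); WM=3
i=4 t=5 v=8: → [3,6); WM=3
i=5 t=6 v=4: → [6,9); WM=4
i=6 t=3 v=9: → [3,6); WM=4
i=7 t=9 v=5: → [9,12); WM=7; [3,6) fires=9
i=8 t=11 v=7: → [9,12); WM=9; [6,9) fires=4
i=9 t=12 v=4: → [12,15); WM=10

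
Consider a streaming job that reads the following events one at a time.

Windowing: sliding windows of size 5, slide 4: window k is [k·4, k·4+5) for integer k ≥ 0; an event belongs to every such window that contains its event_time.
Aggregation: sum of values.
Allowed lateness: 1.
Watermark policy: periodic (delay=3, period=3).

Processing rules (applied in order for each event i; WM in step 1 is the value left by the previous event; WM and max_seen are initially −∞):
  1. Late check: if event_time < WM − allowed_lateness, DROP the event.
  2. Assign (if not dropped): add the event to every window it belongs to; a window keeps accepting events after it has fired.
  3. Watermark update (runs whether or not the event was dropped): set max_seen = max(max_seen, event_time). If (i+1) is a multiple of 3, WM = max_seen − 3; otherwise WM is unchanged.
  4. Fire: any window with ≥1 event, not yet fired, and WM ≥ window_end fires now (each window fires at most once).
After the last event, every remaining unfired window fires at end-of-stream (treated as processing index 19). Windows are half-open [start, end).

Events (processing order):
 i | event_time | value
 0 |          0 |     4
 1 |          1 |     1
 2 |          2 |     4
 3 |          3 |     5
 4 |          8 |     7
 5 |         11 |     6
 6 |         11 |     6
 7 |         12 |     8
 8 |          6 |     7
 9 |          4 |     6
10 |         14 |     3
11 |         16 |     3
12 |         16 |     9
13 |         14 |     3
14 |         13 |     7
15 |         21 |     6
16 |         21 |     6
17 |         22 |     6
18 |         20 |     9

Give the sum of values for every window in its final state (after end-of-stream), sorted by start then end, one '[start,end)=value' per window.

i=0 t=0 v=4: → [0,5); WM=−∞
i=1 t=1 v=1: → [0,5); WM=−∞
i=2 t=2 v=4: → [0,5); WM=-1
i=3 t=3 v=5: → [0,5); WM=-1
i=4 t=8 v=7: → [8,13),[4,9); WM=-1
i=5 t=11 v=6: → [8,13); WM=8; [0,5) fires=14
i=6 t=11 v=6: → [8,13); WM=8
i=7 t=12 v=8: → [12,17),[8,13); WM=8
i=8 t=6 v=7: DROP (t<8-1); WM=9; [4,9) fires=7
i=9 t=4 v=6: DROP (t<9-1); WM=9
i=10 t=14 v=3: → [12,17); WM=9
i=11 t=16 v=3: → [16,21),[12,17); WM=13; [8,13) fires=27
i=12 t=16 v=9: → [16,21),[12,17); WM=13
i=13 t=14 v=3: → [12,17); WM=13
i=14 t=13 v=7: → [12,17); WM=13
i=15 t=21 v=6: → [20,25); WM=13
i=16 t=21 v=6: → [20,25); WM=13
i=17 t=22 v=6: → [20,25); WM=19; [12,17) fires=33
i=18 t=20 v=9: → [20,25),[16,21); WM=19

[0,5)=14 [4,9)=7 [8,13)=27 [12,17)=33 [16,21)=21 [20,25)=27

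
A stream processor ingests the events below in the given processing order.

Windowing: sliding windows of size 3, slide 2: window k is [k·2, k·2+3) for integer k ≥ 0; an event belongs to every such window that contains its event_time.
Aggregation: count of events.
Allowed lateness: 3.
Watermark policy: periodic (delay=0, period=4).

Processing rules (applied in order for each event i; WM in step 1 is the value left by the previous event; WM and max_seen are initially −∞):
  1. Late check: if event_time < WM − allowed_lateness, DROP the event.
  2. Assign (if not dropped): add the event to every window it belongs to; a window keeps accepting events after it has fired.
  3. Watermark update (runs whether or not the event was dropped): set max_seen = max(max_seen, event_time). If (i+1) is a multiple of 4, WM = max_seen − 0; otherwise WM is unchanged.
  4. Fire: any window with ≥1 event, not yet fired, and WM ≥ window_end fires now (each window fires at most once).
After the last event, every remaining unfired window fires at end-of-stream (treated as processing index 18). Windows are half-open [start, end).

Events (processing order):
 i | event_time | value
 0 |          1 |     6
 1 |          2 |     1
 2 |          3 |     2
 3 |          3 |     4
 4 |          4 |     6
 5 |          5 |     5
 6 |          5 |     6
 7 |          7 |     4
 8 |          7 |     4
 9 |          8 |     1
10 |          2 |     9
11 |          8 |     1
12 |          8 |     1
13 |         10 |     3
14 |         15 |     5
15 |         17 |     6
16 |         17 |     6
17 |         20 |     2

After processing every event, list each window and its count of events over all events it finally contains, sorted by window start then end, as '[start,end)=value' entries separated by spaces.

i=0 t=1 v=6: → [0,3); WM=−∞
i=1 t=2 v=1: → [2,5),[0,3); WM=−∞
i=2 t=3 v=2: → [2,5); WM=−∞
i=3 t=3 v=4: → [2,5); WM=3; [0,3) fires=2
i=4 t=4 v=6: → [4,7),[2,5); WM=3
i=5 t=5 v=5: → [4,7); WM=3
i=6 t=5 v=6: → [4,7); WM=3
i=7 t=7 v=4: → [6,9); WM=7; [2,5) fires=4 [4,7) fires=3
i=8 t=7 v=4: → [6,9); WM=7
i=9 t=8 v=1: → [8,11),[6,9); WM=7
i=10 t=2 v=9: DROP (t<7-3); WM=7
i=11 t=8 v=1: → [8,11),[6,9); WM=8
i=12 t=8 v=1: → [8,11),[6,9); WM=8
i=13 t=10 v=3: → [10,13),[8,11); WM=8
i=14 t=15 v=5: → [14,17); WM=8
i=15 t=17 v=6: → [16,19); WM=17; [6,9) fires=5 [8,11) fires=4 [10,13) fires=1 [14,17) fires=1
i=16 t=17 v=6: → [16,19); WM=17
i=17 t=20 v=2: → [20,23),[18,21); WM=17

[0,3)=2 [2,5)=4 [4,7)=3 [6,9)=5 [8,11)=4 [10,13)=1 [14,17)=1 [16,19)=2 [18,21)=1 [20,23)=1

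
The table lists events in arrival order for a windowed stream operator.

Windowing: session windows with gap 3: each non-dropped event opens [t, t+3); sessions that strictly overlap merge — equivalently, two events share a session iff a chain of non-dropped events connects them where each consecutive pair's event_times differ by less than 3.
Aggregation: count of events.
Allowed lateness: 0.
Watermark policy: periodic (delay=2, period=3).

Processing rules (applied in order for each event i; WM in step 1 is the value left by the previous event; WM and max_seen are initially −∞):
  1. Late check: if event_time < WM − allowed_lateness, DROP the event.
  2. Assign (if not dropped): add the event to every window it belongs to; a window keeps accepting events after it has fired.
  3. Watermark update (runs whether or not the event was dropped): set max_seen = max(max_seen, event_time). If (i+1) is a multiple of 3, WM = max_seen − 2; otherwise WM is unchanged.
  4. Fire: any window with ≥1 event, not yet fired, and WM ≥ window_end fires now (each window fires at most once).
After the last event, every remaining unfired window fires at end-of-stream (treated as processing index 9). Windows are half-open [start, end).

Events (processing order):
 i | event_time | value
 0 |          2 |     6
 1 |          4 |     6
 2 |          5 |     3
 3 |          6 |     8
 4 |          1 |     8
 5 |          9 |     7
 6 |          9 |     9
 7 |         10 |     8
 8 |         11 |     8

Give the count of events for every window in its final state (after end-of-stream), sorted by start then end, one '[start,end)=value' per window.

i=0 t=2 v=6: → [2,5); WM=−∞
i=1 t=4 v=6: → [2,7); WM=−∞
i=2 t=5 v=3: → [2,8); WM=3
i=3 t=6 v=8: → [2,9); WM=3
i=4 t=1 v=8: DROP (t<3-0); WM=3
i=5 t=9 v=7: → [9,12); WM=7
i=6 t=9 v=9: → [9,12); WM=7
i=7 t=10 v=8: → [9,13); WM=7
i=8 t=11 v=8: → [9,14); WM=9

[2,9)=4 [9,14)=4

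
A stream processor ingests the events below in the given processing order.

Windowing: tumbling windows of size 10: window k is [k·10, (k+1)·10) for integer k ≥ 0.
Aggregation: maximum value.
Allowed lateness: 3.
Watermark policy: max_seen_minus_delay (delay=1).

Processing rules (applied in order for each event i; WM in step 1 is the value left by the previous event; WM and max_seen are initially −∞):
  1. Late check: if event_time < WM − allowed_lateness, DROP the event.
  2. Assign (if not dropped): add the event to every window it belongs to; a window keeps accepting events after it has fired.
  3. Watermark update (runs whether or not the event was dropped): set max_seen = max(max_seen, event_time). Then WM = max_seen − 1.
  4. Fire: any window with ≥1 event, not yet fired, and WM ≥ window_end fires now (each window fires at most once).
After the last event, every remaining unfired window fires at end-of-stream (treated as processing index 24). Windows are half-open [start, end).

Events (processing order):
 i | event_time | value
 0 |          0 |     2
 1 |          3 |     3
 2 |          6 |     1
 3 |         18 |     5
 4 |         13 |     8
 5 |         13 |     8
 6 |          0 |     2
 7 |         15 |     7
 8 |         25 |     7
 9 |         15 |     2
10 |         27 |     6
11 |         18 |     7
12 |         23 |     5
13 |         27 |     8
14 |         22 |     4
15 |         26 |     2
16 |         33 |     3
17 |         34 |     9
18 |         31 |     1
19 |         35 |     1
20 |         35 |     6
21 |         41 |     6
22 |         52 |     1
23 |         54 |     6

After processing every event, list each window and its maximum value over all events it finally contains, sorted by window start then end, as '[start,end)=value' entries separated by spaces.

[0,10)=3 [10,20)=7 [20,30)=8 [30,40)=9 [40,50)=6 [50,60)=6

i=0 t=0 v=2: → [0,10); WM=-1
i=1 t=3 v=3: → [0,10); WM=2
i=2 t=6 v=1: → [0,10); WM=5
i=3 t=18 v=5: → [10,20); WM=17; [0,10) fires=3
i=4 t=13 v=8: DROP (t<17-3); WM=17
i=5 t=13 v=8: DROP (t<17-3); WM=17
i=6 t=0 v=2: DROP (t<17-3); WM=17
i=7 t=15 v=7: → [10,20); WM=17
i=8 t=25 v=7: → [20,30); WM=24; [10,20) fires=7
i=9 t=15 v=2: DROP (t<24-3); WM=24
i=10 t=27 v=6: → [20,30); WM=26
i=11 t=18 v=7: DROP (t<26-3); WM=26
i=12 t=23 v=5: → [20,30); WM=26
i=13 t=27 v=8: → [20,30); WM=26
i=14 t=22 v=4: DROP (t<26-3); WM=26
i=15 t=26 v=2: → [20,30); WM=26
i=16 t=33 v=3: → [30,40); WM=32; [20,30) fires=8
i=17 t=34 v=9: → [30,40); WM=33
i=18 t=31 v=1: → [30,40); WM=33
i=19 t=35 v=1: → [30,40); WM=34
i=20 t=35 v=6: → [30,40); WM=34
i=21 t=41 v=6: → [40,50); WM=40; [30,40) fires=9
i=22 t=52 v=1: → [50,60); WM=51; [40,50) fires=6
i=23 t=54 v=6: → [50,60); WM=53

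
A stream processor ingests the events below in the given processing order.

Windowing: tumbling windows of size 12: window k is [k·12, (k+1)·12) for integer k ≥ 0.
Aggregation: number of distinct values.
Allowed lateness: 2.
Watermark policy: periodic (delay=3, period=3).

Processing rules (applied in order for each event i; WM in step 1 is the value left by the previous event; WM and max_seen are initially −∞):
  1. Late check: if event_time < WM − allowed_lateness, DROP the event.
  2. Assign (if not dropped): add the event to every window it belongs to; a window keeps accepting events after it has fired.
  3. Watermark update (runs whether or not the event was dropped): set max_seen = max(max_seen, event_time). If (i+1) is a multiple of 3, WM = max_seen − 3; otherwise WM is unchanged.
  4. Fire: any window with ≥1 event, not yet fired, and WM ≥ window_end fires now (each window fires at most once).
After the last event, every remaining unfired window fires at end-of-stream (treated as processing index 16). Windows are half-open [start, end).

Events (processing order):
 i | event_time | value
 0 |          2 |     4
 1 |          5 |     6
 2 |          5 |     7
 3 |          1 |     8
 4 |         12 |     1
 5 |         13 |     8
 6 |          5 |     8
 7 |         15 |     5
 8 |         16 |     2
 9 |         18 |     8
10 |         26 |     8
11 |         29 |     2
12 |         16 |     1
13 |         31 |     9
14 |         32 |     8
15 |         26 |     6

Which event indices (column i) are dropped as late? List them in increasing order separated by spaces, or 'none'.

i=0 t=2 v=4: → [0,12); WM=−∞
i=1 t=5 v=6: → [0,12); WM=−∞
i=2 t=5 v=7: → [0,12); WM=2
i=3 t=1 v=8: → [0,12); WM=2
i=4 t=12 v=1: → [12,24); WM=2
i=5 t=13 v=8: → [12,24); WM=10
i=6 t=5 v=8: DROP (t<10-2); WM=10
i=7 t=15 v=5: → [12,24); WM=10
i=8 t=16 v=2: → [12,24); WM=13; [0,12) fires=4
i=9 t=18 v=8: → [12,24); WM=13
i=10 t=26 v=8: → [24,36); WM=13
i=11 t=29 v=2: → [24,36); WM=26; [12,24) fires=4
i=12 t=16 v=1: DROP (t<26-2); WM=26
i=13 t=31 v=9: → [24,36); WM=26
i=14 t=32 v=8: → [24,36); WM=29
i=15 t=26 v=6: DROP (t<29-2); WM=29

6 12 15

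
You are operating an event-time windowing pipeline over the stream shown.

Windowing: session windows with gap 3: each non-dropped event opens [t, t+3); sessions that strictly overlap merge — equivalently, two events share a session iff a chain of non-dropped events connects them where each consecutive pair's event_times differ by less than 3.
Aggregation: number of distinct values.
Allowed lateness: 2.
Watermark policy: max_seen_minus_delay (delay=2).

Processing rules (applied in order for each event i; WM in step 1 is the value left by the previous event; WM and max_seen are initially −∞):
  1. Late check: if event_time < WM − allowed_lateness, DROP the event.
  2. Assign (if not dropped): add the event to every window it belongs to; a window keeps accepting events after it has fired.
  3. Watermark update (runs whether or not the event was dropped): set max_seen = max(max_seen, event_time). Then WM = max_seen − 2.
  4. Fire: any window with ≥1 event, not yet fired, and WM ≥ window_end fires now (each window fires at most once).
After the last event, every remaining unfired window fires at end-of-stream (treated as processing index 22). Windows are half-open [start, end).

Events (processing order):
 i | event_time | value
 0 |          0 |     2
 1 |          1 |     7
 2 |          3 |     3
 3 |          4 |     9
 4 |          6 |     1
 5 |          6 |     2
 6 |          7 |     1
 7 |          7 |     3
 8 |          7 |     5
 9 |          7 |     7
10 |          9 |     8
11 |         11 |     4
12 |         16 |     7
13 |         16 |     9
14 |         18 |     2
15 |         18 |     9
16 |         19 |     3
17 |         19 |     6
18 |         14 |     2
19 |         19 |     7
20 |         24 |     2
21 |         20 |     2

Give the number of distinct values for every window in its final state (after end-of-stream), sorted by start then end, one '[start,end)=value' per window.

i=0 t=0 v=2: → [0,3); WM=-2
i=1 t=1 v=7: → [0,4); WM=-1
i=2 t=3 v=3: → [0,6); WM=1
i=3 t=4 v=9: → [0,7); WM=2
i=4 t=6 v=1: → [0,9); WM=4
i=5 t=6 v=2: → [0,9); WM=4
i=6 t=7 v=1: → [0,10); WM=5
i=7 t=7 v=3: → [0,10); WM=5
i=8 t=7 v=5: → [0,10); WM=5
i=9 t=7 v=7: → [0,10); WM=5
i=10 t=9 v=8: → [0,12); WM=7
i=11 t=11 v=4: → [0,14); WM=9
i=12 t=16 v=7: → [16,19); WM=14
i=13 t=16 v=9: → [16,19); WM=14
i=14 t=18 v=2: → [16,21); WM=16
i=15 t=18 v=9: → [16,21); WM=16
i=16 t=19 v=3: → [16,22); WM=17
i=17 t=19 v=6: → [16,22); WM=17
i=18 t=14 v=2: DROP (t<17-2); WM=17
i=19 t=19 v=7: → [16,22); WM=17
i=20 t=24 v=2: → [24,27); WM=22
i=21 t=20 v=2: → [16,23); WM=22

[0,14)=8 [16,23)=5 [24,27)=1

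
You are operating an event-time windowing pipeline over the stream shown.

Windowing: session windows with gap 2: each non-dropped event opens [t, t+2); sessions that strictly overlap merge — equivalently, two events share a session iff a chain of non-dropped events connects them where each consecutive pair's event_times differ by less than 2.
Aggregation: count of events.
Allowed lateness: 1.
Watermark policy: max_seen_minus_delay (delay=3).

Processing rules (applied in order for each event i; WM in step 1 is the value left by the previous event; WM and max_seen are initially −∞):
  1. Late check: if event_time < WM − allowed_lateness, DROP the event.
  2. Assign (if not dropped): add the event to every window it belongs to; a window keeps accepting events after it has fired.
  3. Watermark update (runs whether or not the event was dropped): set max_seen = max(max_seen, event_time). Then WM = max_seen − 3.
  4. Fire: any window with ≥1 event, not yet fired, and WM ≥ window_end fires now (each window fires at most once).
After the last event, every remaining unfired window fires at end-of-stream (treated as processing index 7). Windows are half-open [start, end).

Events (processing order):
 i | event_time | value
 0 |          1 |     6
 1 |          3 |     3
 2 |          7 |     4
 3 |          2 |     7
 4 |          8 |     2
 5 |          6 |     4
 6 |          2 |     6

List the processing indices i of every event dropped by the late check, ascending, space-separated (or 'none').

i=0 t=1 v=6: → [1,3); WM=-2
i=1 t=3 v=3: → [3,5); WM=0
i=2 t=7 v=4: → [7,9); WM=4
i=3 t=2 v=7: DROP (t<4-1); WM=4
i=4 t=8 v=2: → [7,10); WM=5
i=5 t=6 v=4: → [6,10); WM=5
i=6 t=2 v=6: DROP (t<5-1); WM=5

3 6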